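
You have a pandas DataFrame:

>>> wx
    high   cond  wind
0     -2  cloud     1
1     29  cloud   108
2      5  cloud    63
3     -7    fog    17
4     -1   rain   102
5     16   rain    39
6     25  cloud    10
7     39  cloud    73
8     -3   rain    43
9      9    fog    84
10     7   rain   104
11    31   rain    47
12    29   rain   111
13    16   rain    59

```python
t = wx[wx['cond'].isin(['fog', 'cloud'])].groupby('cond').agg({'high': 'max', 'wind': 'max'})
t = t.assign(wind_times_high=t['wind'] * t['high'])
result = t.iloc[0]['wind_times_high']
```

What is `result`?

filter rows where cond in ['fog', 'cloud']:
   high   cond  wind
0    -2  cloud     1
1    29  cloud   108
2     5  cloud    63
3    -7    fog    17
6    25  cloud    10
7    39  cloud    73
9     9    fog    84
group by cond: max(high), max(wind):
       high  wind
cond             
cloud    39   108
fog       9    84
add column wind_times_high = t['wind'] * t['high']:
       high  wind  wind_times_high
cond                              
cloud    39   108             4212
fog       9    84              756
The value at position 0, column 'wind_times_high' is 4212.

4212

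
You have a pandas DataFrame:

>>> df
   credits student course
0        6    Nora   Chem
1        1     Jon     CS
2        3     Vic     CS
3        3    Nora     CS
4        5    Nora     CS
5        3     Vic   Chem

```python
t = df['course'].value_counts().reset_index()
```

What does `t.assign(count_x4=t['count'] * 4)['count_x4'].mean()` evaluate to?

12.0

value_counts of course:
course
CS      4
Chem    2
Name: count, dtype: int64
reset_index():
  course  count
0     CS      4
1   Chem      2
add column count_x4 = t['count'] * 4:
  course  count  count_x4
0     CS      4        16
1   Chem      2         8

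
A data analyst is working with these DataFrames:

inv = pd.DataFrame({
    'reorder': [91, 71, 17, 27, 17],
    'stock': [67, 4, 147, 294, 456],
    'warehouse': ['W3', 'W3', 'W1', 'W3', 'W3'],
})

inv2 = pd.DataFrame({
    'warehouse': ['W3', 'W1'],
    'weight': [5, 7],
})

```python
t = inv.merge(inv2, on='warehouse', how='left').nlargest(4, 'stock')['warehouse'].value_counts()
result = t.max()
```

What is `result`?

3

merge on 'warehouse' (how='left') → 5 rows:
   reorder  stock warehouse  weight
0       91     67        W3       5
1       71      4        W3       5
2       17    147        W1       7
3       27    294        W3       5
4       17    456        W3       5
take 4 rows with largest stock:
   reorder  stock warehouse  weight
4       17    456        W3       5
3       27    294        W3       5
2       17    147        W1       7
0       91     67        W3       5
value_counts of warehouse:
warehouse
W3    3
W1    1
Name: count, dtype: int64
So max() = 3.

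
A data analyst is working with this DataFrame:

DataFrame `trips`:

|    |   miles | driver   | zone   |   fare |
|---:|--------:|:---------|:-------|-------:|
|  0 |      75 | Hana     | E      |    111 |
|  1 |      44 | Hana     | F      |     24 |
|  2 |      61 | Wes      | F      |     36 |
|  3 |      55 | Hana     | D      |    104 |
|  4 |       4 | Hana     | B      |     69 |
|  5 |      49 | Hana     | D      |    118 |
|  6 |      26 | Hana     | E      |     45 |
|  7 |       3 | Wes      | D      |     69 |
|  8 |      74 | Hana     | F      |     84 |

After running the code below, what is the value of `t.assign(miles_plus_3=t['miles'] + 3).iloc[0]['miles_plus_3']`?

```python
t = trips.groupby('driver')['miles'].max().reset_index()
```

78

group by driver, max of miles:
driver
Hana    75
Wes     61
Name: miles, dtype: int64
reset_index():
  driver  miles
0   Hana     75
1    Wes     61
add column miles_plus_3 = t['miles'] + 3:
  driver  miles  miles_plus_3
0   Hana     75            78
1    Wes     61            64
The value at position 0, column 'miles_plus_3' is 78.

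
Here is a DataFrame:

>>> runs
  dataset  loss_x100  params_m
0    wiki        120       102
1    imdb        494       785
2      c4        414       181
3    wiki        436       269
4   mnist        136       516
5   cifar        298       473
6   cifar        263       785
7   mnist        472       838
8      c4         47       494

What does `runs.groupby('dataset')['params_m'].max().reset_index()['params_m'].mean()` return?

634.2

group by dataset, max of params_m:
dataset
c4       494
cifar    785
imdb     785
mnist    838
wiki     269
Name: params_m, dtype: int64
reset_index():
  dataset  params_m
0      c4       494
1   cifar       785
2    imdb       785
3   mnist       838
4    wiki       269
mean of column 'params_m' → 634.2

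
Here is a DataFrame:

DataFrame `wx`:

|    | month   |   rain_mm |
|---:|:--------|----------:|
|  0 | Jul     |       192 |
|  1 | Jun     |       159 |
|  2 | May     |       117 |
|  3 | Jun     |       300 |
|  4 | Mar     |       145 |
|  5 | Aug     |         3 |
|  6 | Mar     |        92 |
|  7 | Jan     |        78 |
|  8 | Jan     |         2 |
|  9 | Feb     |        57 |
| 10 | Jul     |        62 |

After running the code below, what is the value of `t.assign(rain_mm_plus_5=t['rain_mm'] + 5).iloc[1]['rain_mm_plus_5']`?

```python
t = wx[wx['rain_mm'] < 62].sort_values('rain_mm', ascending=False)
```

filter rows where rain_mm < 62:
  month  rain_mm
5   Aug        3
8   Jan        2
9   Feb       57
sort by rain_mm descending:
  month  rain_mm
9   Feb       57
5   Aug        3
8   Jan        2
add column rain_mm_plus_5 = t['rain_mm'] + 5:
  month  rain_mm  rain_mm_plus_5
9   Feb       57              62
5   Aug        3               8
8   Jan        2               7

8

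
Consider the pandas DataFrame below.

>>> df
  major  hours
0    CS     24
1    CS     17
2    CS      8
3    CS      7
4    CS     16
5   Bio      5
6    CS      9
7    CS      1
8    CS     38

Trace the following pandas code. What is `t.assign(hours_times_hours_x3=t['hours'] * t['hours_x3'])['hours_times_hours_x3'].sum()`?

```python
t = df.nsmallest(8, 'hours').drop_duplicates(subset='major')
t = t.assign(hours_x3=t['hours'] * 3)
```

take 8 rows with smallest hours:
  major  hours
7    CS      1
5   Bio      5
3    CS      7
2    CS      8
6    CS      9
4    CS     16
1    CS     17
0    CS     24
drop duplicate major (keep=first):
  major  hours
7    CS      1
5   Bio      5
add column hours_x3 = t['hours'] * 3:
  major  hours  hours_x3
7    CS      1         3
5   Bio      5        15
add column hours_times_hours_x3 = t['hours'] * t['hours_x3']:
  major  hours  hours_x3  hours_times_hours_x3
7    CS      1         3                     3
5   Bio      5        15                    75
The sum of column 'hours_times_hours_x3' is 78.

78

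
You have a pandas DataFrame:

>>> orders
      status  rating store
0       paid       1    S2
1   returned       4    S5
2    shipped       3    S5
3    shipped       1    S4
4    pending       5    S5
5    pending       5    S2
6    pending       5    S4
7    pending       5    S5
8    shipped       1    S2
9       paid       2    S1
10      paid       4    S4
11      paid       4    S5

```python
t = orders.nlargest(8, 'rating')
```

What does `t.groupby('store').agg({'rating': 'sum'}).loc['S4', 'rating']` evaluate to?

take 8 rows with largest rating:
      status  rating store
4    pending       5    S5
5    pending       5    S2
6    pending       5    S4
7    pending       5    S5
1   returned       4    S5
10      paid       4    S4
11      paid       4    S5
2    shipped       3    S5
group by store, sum of rating:
       rating
store        
S2          5
S4          9
S5         21

9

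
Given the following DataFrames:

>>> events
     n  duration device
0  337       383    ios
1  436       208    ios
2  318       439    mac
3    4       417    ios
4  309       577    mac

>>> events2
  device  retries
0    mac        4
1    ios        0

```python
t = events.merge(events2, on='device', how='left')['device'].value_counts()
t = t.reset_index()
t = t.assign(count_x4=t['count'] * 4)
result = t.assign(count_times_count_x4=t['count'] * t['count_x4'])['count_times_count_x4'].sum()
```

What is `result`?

merge on 'device' (how='left') → 5 rows:
     n  duration device  retries
0  337       383    ios        0
1  436       208    ios        0
2  318       439    mac        4
3    4       417    ios        0
4  309       577    mac        4
value_counts of device:
device
ios    3
mac    2
Name: count, dtype: int64
reset_index():
  device  count
0    ios      3
1    mac      2
add column count_x4 = t['count'] * 4:
  device  count  count_x4
0    ios      3        12
1    mac      2         8
add column count_times_count_x4 = t['count'] * t['count_x4']:
  device  count  count_x4  count_times_count_x4
0    ios      3        12                    36
1    mac      2         8                    16
The sum of column 'count_times_count_x4' is 52.

52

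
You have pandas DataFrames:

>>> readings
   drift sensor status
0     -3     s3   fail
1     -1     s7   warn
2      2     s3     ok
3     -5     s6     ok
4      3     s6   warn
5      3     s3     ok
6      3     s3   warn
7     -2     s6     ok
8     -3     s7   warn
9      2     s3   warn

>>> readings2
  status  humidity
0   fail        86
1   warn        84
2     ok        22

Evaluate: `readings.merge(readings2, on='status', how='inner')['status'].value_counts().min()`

merge on 'status' (how='inner') → 10 rows:
   drift sensor status  humidity
0     -3     s3   fail        86
1     -1     s7   warn        84
2      2     s3     ok        22
3     -5     s6     ok        22
4      3     s6   warn        84
5      3     s3     ok        22
6      3     s3   warn        84
7     -2     s6     ok        22
8     -3     s7   warn        84
9      2     s3   warn        84
value_counts of status:
status
warn    5
ok      4
fail    1
Name: count, dtype: int64
Then the min of the resulting series: 1

1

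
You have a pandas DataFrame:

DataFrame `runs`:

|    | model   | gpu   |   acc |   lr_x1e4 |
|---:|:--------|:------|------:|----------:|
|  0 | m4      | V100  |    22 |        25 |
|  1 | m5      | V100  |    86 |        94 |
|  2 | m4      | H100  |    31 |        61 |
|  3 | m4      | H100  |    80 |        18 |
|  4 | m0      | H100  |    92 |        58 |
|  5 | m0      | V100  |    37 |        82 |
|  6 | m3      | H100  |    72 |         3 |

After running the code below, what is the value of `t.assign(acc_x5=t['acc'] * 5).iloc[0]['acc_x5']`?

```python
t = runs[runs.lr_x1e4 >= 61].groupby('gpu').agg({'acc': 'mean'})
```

filter rows where lr_x1e4 >= 61:
  model   gpu  acc  lr_x1e4
1    m5  V100   86       94
2    m4  H100   31       61
5    m0  V100   37       82
group by gpu, mean of acc:
       acc
gpu       
H100  31.0
V100  61.5
add column acc_x5 = t['acc'] * 5:
       acc  acc_x5
gpu               
H100  31.0   155.0
V100  61.5   307.5

155.0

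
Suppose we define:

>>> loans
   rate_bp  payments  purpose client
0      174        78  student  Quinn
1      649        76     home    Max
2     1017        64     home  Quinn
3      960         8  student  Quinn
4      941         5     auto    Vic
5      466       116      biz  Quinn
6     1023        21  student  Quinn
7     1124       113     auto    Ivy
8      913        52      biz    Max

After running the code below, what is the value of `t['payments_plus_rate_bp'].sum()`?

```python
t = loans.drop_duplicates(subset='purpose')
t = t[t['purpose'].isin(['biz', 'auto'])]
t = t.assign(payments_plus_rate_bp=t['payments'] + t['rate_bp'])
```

1528

drop duplicate purpose (keep=first):
   rate_bp  payments  purpose client
0      174        78  student  Quinn
1      649        76     home    Max
4      941         5     auto    Vic
5      466       116      biz  Quinn
filter rows where purpose in ['biz', 'auto']:
   rate_bp  payments purpose client
4      941         5    auto    Vic
5      466       116     biz  Quinn
add column payments_plus_rate_bp = t['payments'] + t['rate_bp']:
   rate_bp  payments purpose client  payments_plus_rate_bp
4      941         5    auto    Vic                    946
5      466       116     biz  Quinn                    582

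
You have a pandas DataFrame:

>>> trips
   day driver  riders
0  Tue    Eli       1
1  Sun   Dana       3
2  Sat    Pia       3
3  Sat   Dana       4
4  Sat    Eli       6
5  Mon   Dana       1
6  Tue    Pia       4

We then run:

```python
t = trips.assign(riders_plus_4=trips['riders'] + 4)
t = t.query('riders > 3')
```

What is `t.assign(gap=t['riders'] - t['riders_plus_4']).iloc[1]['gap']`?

add column riders_plus_4 = trips['riders'] + 4:
   day driver  riders  riders_plus_4
0  Tue    Eli       1              5
1  Sun   Dana       3              7
2  Sat    Pia       3              7
3  Sat   Dana       4              8
4  Sat    Eli       6             10
5  Mon   Dana       1              5
6  Tue    Pia       4              8
filter rows where riders > 3:
   day driver  riders  riders_plus_4
3  Sat   Dana       4              8
4  Sat    Eli       6             10
6  Tue    Pia       4              8
add column gap = t['riders'] - t['riders_plus_4']:
   day driver  riders  riders_plus_4  gap
3  Sat   Dana       4              8   -4
4  Sat    Eli       6             10   -4
6  Tue    Pia       4              8   -4
Reading off the value at position 1, column 'gap', we get -4.

-4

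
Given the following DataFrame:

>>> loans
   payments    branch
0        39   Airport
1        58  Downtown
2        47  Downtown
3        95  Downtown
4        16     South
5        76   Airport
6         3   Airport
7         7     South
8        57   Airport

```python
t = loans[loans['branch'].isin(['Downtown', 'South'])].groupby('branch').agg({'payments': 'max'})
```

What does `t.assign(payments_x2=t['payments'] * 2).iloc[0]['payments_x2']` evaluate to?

190

filter rows where branch in ['Downtown', 'South']:
   payments    branch
1        58  Downtown
2        47  Downtown
3        95  Downtown
4        16     South
7         7     South
group by branch, max of payments:
          payments
branch            
Downtown        95
South           16
add column payments_x2 = t['payments'] * 2:
          payments  payments_x2
branch                         
Downtown        95          190
South           16           32
Then the value at position 0, column 'payments_x2': 190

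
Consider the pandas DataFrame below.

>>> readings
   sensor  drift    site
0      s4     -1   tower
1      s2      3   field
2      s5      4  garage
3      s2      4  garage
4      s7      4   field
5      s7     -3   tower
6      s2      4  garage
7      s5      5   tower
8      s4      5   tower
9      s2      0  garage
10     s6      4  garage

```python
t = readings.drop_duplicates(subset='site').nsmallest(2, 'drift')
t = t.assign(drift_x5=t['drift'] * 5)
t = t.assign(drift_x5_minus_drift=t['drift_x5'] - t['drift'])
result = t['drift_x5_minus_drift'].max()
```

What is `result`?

12

drop duplicate site (keep=first):
  sensor  drift    site
0     s4     -1   tower
1     s2      3   field
2     s5      4  garage
take 2 rows with smallest drift:
  sensor  drift   site
0     s4     -1  tower
1     s2      3  field
add column drift_x5 = t['drift'] * 5:
  sensor  drift   site  drift_x5
0     s4     -1  tower        -5
1     s2      3  field        15
add column drift_x5_minus_drift = t['drift_x5'] - t['drift']:
  sensor  drift   site  drift_x5  drift_x5_minus_drift
0     s4     -1  tower        -5                    -4
1     s2      3  field        15                    12
The max of column 'drift_x5_minus_drift' is 12.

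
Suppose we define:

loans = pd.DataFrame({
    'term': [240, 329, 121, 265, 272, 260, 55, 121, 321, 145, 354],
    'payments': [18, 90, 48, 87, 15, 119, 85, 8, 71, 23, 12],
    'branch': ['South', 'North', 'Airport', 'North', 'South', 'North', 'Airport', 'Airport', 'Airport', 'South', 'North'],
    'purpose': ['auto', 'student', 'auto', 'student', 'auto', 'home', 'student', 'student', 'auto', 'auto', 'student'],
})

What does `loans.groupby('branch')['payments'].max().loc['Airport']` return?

85

group by branch, max of payments:
branch
Airport     85
North      119
South       23
Name: payments, dtype: int64
Taking the value at index 'Airport' gives 85.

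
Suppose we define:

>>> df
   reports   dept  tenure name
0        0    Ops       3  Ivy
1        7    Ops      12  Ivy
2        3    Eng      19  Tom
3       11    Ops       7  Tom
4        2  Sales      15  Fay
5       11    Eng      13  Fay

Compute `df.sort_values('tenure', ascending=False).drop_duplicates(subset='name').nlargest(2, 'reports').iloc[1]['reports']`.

3

sort by tenure descending:
   reports   dept  tenure name
2        3    Eng      19  Tom
4        2  Sales      15  Fay
5       11    Eng      13  Fay
1        7    Ops      12  Ivy
3       11    Ops       7  Tom
0        0    Ops       3  Ivy
drop duplicate name (keep=first):
   reports   dept  tenure name
2        3    Eng      19  Tom
4        2  Sales      15  Fay
1        7    Ops      12  Ivy
take 2 rows with largest reports:
   reports dept  tenure name
1        7  Ops      12  Ivy
2        3  Eng      19  Tom
The value at position 1, column 'reports' is 3.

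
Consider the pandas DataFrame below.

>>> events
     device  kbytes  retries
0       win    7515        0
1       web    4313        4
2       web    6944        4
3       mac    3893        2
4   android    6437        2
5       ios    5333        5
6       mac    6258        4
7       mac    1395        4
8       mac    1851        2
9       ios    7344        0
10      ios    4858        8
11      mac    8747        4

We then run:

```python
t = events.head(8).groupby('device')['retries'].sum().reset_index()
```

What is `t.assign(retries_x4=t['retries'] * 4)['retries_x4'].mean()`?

take first 8 rows:
    device  kbytes  retries
0      win    7515        0
1      web    4313        4
2      web    6944        4
3      mac    3893        2
4  android    6437        2
5      ios    5333        5
6      mac    6258        4
7      mac    1395        4
group by device, sum of retries:
device
android     2
ios         5
mac        10
web         8
win         0
Name: retries, dtype: int64
reset_index():
    device  retries
0  android        2
1      ios        5
2      mac       10
3      web        8
4      win        0
add column retries_x4 = t['retries'] * 4:
    device  retries  retries_x4
0  android        2           8
1      ios        5          20
2      mac       10          40
3      web        8          32
4      win        0           0
mean of column 'retries_x4' → 20.0

20.0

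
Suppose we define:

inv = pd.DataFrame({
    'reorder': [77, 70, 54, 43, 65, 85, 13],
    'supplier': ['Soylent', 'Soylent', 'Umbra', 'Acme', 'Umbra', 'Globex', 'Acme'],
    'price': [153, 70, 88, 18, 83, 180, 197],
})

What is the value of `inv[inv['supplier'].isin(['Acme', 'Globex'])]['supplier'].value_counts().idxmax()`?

Acme

filter rows where supplier in ['Acme', 'Globex']:
   reorder supplier  price
3       43     Acme     18
5       85   Globex    180
6       13     Acme    197
value_counts of supplier:
supplier
Acme      2
Globex    1
Name: count, dtype: int64
Reading off the label with the largest value, we get Acme.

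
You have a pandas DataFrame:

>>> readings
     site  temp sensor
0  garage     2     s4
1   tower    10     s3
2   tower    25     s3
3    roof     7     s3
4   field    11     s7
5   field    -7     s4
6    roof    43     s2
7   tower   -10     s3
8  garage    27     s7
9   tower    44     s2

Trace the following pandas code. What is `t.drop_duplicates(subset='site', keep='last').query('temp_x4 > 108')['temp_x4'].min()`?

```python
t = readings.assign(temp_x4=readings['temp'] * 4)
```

172

add column temp_x4 = readings['temp'] * 4:
     site  temp sensor  temp_x4
0  garage     2     s4        8
1   tower    10     s3       40
2   tower    25     s3      100
3    roof     7     s3       28
4   field    11     s7       44
5   field    -7     s4      -28
6    roof    43     s2      172
7   tower   -10     s3      -40
8  garage    27     s7      108
9   tower    44     s2      176
drop duplicate site (keep=last):
     site  temp sensor  temp_x4
5   field    -7     s4      -28
6    roof    43     s2      172
8  garage    27     s7      108
9   tower    44     s2      176
filter rows where temp_x4 > 108:
    site  temp sensor  temp_x4
6   roof    43     s2      172
9  tower    44     s2      176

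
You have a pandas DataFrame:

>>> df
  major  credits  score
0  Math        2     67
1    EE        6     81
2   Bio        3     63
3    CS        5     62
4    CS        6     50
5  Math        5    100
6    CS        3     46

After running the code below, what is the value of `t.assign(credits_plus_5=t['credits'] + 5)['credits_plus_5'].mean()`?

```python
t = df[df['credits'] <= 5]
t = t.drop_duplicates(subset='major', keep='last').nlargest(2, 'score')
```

9.0

filter rows where credits <= 5:
  major  credits  score
0  Math        2     67
2   Bio        3     63
3    CS        5     62
5  Math        5    100
6    CS        3     46
drop duplicate major (keep=last):
  major  credits  score
2   Bio        3     63
5  Math        5    100
6    CS        3     46
take 2 rows with largest score:
  major  credits  score
5  Math        5    100
2   Bio        3     63
add column credits_plus_5 = t['credits'] + 5:
  major  credits  score  credits_plus_5
5  Math        5    100              10
2   Bio        3     63               8
mean of column 'credits_plus_5' → 9.0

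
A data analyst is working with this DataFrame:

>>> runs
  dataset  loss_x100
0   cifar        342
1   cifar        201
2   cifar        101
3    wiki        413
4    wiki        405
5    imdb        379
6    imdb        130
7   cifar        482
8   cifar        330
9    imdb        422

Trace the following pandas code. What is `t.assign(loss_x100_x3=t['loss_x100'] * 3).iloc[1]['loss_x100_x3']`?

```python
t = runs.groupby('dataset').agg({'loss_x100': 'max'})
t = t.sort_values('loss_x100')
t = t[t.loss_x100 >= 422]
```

group by dataset, max of loss_x100:
         loss_x100
dataset           
cifar          482
imdb           422
wiki           413
sort by loss_x100:
         loss_x100
dataset           
wiki           413
imdb           422
cifar          482
filter rows where loss_x100 >= 422:
         loss_x100
dataset           
imdb           422
cifar          482
add column loss_x100_x3 = t['loss_x100'] * 3:
         loss_x100  loss_x100_x3
dataset                         
imdb           422          1266
cifar          482          1446

1446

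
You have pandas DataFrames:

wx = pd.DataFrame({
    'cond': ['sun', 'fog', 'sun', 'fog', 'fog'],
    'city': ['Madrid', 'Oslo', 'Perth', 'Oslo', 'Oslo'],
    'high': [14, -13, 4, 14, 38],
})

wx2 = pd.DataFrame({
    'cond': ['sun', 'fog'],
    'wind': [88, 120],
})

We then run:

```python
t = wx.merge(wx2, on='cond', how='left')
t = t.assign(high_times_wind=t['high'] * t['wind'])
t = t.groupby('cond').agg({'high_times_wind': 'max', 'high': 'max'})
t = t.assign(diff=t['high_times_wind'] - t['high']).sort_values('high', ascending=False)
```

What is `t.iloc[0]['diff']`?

merge on 'cond' (how='left') → 5 rows:
  cond    city  high  wind
0  sun  Madrid    14    88
1  fog    Oslo   -13   120
2  sun   Perth     4    88
3  fog    Oslo    14   120
4  fog    Oslo    38   120
add column high_times_wind = t['high'] * t['wind']:
  cond    city  high  wind  high_times_wind
0  sun  Madrid    14    88             1232
1  fog    Oslo   -13   120            -1560
2  sun   Perth     4    88              352
3  fog    Oslo    14   120             1680
4  fog    Oslo    38   120             4560
group by cond: max(high_times_wind), max(high):
      high_times_wind  high
cond                       
fog              4560    38
sun              1232    14
add column diff = t['high_times_wind'] - t['high']:
      high_times_wind  high  diff
cond                             
fog              4560    38  4522
sun              1232    14  1218
sort by high descending:
      high_times_wind  high  diff
cond                             
fog              4560    38  4522
sun              1232    14  1218
value at position 0, column 'diff' → 4522

4522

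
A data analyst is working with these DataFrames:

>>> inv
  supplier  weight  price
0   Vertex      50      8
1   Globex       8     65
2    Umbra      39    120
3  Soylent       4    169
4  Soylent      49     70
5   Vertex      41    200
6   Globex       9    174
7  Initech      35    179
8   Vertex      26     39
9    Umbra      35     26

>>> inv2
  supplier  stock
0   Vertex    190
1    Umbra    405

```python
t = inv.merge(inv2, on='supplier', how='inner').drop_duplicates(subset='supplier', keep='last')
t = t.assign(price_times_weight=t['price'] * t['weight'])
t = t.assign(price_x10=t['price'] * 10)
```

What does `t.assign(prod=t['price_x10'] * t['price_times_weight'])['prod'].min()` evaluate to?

236600

merge on 'supplier' (how='inner') → 5 rows:
  supplier  weight  price  stock
0   Vertex      50      8    190
1    Umbra      39    120    405
2   Vertex      41    200    190
3   Vertex      26     39    190
4    Umbra      35     26    405
drop duplicate supplier (keep=last):
  supplier  weight  price  stock
3   Vertex      26     39    190
4    Umbra      35     26    405
add column price_times_weight = t['price'] * t['weight']:
  supplier  weight  price  stock  price_times_weight
3   Vertex      26     39    190                1014
4    Umbra      35     26    405                 910
add column price_x10 = t['price'] * 10:
  supplier  weight  price  stock  price_times_weight  price_x10
3   Vertex      26     39    190                1014        390
4    Umbra      35     26    405                 910        260
add column prod = t['price_x10'] * t['price_times_weight']:
  supplier  weight  price  stock  price_times_weight  price_x10    prod
3   Vertex      26     39    190                1014        390  395460
4    Umbra      35     26    405                 910        260  236600
The min of column 'prod' is 236600.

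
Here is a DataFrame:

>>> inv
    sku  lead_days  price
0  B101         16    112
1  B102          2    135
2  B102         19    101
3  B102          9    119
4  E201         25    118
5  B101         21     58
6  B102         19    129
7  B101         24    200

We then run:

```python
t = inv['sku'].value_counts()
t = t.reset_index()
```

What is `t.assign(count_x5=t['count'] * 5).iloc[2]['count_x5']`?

value_counts of sku:
sku
B102    4
B101    3
E201    1
Name: count, dtype: int64
reset_index():
    sku  count
0  B102      4
1  B101      3
2  E201      1
add column count_x5 = t['count'] * 5:
    sku  count  count_x5
0  B102      4        20
1  B101      3        15
2  E201      1         5
Reading off the value at position 2, column 'count_x5', we get 5.

5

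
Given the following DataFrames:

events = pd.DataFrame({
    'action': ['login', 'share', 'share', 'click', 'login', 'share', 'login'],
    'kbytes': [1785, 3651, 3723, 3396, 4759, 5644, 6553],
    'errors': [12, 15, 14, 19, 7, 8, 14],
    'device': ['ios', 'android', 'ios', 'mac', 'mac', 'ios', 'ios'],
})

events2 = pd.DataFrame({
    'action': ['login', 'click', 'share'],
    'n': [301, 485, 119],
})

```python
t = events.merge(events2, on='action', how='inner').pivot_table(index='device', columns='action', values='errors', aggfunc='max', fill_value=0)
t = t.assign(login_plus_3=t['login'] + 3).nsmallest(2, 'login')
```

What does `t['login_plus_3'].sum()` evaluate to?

merge on 'action' (how='inner') → 7 rows:
  action  kbytes  errors   device    n
0  login    1785      12      ios  301
1  share    3651      15  android  119
2  share    3723      14      ios  119
3  click    3396      19      mac  485
4  login    4759       7      mac  301
5  share    5644       8      ios  119
6  login    6553      14      ios  301
pivot: rows=device, cols=action, max(errors):
action   click  login  share
device                      
android      0      0     15
ios          0     14     14
mac         19      7      0
add column login_plus_3 = t['login'] + 3:
action   click  login  share  login_plus_3
device                                    
android      0      0     15             3
ios          0     14     14            17
mac         19      7      0            10
take 2 rows with smallest login:
action   click  login  share  login_plus_3
device                                    
android      0      0     15             3
mac         19      7      0            10

13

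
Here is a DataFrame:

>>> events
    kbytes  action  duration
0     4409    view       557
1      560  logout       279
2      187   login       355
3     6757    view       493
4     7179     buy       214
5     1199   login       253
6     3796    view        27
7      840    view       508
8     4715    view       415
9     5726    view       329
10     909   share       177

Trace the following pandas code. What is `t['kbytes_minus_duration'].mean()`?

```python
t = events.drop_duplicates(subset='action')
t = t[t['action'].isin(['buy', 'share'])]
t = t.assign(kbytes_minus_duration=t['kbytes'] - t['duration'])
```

3848.5

drop duplicate action (keep=first):
    kbytes  action  duration
0     4409    view       557
1      560  logout       279
2      187   login       355
4     7179     buy       214
10     909   share       177
filter rows where action in ['buy', 'share']:
    kbytes action  duration
4     7179    buy       214
10     909  share       177
add column kbytes_minus_duration = t['kbytes'] - t['duration']:
    kbytes action  duration  kbytes_minus_duration
4     7179    buy       214                   6965
10     909  share       177                    732
Then the mean of column 'kbytes_minus_duration': 3848.5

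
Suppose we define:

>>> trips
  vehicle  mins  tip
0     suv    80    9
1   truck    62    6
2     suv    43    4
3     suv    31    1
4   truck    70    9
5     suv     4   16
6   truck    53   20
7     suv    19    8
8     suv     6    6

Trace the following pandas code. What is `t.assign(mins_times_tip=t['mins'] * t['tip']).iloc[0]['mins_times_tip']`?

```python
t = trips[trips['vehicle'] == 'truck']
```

372

filter rows where vehicle == 'truck':
  vehicle  mins  tip
1   truck    62    6
4   truck    70    9
6   truck    53   20
add column mins_times_tip = t['mins'] * t['tip']:
  vehicle  mins  tip  mins_times_tip
1   truck    62    6             372
4   truck    70    9             630
6   truck    53   20            1060
Finally, value at position 0, column 'mins_times_tip' = 372.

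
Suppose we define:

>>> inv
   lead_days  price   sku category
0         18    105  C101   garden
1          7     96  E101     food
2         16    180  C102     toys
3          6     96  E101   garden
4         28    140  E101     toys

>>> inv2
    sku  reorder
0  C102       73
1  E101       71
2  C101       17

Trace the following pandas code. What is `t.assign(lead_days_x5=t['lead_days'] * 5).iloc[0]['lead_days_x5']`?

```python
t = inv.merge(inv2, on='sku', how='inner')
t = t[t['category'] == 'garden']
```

merge on 'sku' (how='inner') → 5 rows:
   lead_days  price   sku category  reorder
0         18    105  C101   garden       17
1          7     96  E101     food       71
2         16    180  C102     toys       73
3          6     96  E101   garden       71
4         28    140  E101     toys       71
filter rows where category == 'garden':
   lead_days  price   sku category  reorder
0         18    105  C101   garden       17
3          6     96  E101   garden       71
add column lead_days_x5 = t['lead_days'] * 5:
   lead_days  price   sku category  reorder  lead_days_x5
0         18    105  C101   garden       17            90
3          6     96  E101   garden       71            30
Then the value at position 0, column 'lead_days_x5': 90

90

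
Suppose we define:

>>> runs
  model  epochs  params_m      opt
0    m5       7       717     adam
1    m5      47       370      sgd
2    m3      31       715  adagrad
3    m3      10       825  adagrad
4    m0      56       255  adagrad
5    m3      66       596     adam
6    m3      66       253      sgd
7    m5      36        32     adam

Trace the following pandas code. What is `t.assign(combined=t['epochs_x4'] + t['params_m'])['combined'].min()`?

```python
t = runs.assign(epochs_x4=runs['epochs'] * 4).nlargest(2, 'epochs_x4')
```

add column epochs_x4 = runs['epochs'] * 4:
  model  epochs  params_m      opt  epochs_x4
0    m5       7       717     adam         28
1    m5      47       370      sgd        188
2    m3      31       715  adagrad        124
3    m3      10       825  adagrad         40
4    m0      56       255  adagrad        224
5    m3      66       596     adam        264
6    m3      66       253      sgd        264
7    m5      36        32     adam        144
take 2 rows with largest epochs_x4:
  model  epochs  params_m   opt  epochs_x4
5    m3      66       596  adam        264
6    m3      66       253   sgd        264
add column combined = t['epochs_x4'] + t['params_m']:
  model  epochs  params_m   opt  epochs_x4  combined
5    m3      66       596  adam        264       860
6    m3      66       253   sgd        264       517

517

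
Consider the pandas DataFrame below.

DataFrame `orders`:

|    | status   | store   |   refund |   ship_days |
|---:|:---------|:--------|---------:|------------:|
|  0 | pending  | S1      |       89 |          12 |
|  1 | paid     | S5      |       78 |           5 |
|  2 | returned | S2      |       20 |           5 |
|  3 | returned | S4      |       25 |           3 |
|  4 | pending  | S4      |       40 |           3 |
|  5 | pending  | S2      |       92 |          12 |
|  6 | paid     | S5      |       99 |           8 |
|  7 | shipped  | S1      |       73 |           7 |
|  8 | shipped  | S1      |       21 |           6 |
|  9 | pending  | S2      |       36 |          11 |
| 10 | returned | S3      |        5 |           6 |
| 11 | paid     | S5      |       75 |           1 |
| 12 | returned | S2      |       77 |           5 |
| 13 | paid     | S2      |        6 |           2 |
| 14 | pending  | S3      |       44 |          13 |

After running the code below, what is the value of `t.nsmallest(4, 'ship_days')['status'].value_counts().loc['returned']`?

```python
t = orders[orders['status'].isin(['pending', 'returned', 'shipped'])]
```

3

filter rows where status in ['pending', 'returned', 'shipped']:
      status store  refund  ship_days
0    pending    S1      89         12
2   returned    S2      20          5
3   returned    S4      25          3
4    pending    S4      40          3
5    pending    S2      92         12
7    shipped    S1      73          7
8    shipped    S1      21          6
9    pending    S2      36         11
10  returned    S3       5          6
12  returned    S2      77          5
14   pending    S3      44         13
take 4 rows with smallest ship_days:
      status store  refund  ship_days
3   returned    S4      25          3
4    pending    S4      40          3
2   returned    S2      20          5
12  returned    S2      77          5
value_counts of status:
status
returned    3
pending     1
Name: count, dtype: int64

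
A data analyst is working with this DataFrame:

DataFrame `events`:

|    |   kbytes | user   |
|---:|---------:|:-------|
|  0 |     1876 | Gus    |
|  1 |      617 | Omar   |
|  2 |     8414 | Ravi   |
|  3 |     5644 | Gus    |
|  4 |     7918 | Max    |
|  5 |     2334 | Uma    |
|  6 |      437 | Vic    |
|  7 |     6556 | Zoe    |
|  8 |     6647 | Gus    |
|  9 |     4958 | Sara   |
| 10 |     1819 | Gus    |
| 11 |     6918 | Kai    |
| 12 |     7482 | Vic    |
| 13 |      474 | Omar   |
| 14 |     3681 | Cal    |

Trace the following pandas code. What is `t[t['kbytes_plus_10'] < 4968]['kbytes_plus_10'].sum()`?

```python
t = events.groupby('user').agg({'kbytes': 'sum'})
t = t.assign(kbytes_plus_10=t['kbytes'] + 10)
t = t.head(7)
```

group by user, sum of kbytes:
      kbytes
user        
Cal     3681
Gus    15986
Kai     6918
Max     7918
Omar    1091
Ravi    8414
Sara    4958
Uma     2334
Vic     7919
Zoe     6556
add column kbytes_plus_10 = t['kbytes'] + 10:
      kbytes  kbytes_plus_10
user                        
Cal     3681            3691
Gus    15986           15996
Kai     6918            6928
Max     7918            7928
Omar    1091            1101
Ravi    8414            8424
Sara    4958            4968
Uma     2334            2344
Vic     7919            7929
Zoe     6556            6566
take first 7 rows:
      kbytes  kbytes_plus_10
user                        
Cal     3681            3691
Gus    15986           15996
Kai     6918            6928
Max     7918            7928
Omar    1091            1101
Ravi    8414            8424
Sara    4958            4968
filter rows where kbytes_plus_10 < 4968:
      kbytes  kbytes_plus_10
user                        
Cal     3681            3691
Omar    1091            1101
Reading off the sum of column 'kbytes_plus_10', we get 4792.

4792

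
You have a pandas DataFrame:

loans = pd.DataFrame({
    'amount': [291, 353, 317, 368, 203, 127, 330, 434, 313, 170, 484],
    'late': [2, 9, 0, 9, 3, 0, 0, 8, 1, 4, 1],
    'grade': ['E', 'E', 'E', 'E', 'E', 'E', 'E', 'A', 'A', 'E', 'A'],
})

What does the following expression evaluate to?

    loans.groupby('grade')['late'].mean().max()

3.375

group by grade, mean of late:
grade
A    3.333333
E    3.375000
Name: late, dtype: float64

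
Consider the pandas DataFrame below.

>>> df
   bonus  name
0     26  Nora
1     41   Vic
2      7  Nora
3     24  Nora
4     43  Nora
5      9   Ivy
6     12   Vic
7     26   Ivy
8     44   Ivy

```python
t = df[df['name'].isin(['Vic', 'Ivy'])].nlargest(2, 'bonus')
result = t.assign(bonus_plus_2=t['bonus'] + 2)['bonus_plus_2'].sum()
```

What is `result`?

89

filter rows where name in ['Vic', 'Ivy']:
   bonus name
1     41  Vic
5      9  Ivy
6     12  Vic
7     26  Ivy
8     44  Ivy
take 2 rows with largest bonus:
   bonus name
8     44  Ivy
1     41  Vic
add column bonus_plus_2 = t['bonus'] + 2:
   bonus name  bonus_plus_2
8     44  Ivy            46
1     41  Vic            43
Reading off the sum of column 'bonus_plus_2', we get 89.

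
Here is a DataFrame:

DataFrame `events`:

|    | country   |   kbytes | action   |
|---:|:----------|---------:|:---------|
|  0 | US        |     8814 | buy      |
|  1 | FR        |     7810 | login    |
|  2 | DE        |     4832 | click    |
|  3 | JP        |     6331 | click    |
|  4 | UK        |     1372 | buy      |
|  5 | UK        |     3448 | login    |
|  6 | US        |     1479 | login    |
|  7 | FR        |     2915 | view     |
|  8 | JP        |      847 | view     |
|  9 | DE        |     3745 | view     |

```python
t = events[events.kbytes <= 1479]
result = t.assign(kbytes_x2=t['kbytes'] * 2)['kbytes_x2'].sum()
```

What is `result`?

7396

filter rows where kbytes <= 1479:
  country  kbytes action
4      UK    1372    buy
6      US    1479  login
8      JP     847   view
add column kbytes_x2 = t['kbytes'] * 2:
  country  kbytes action  kbytes_x2
4      UK    1372    buy       2744
6      US    1479  login       2958
8      JP     847   view       1694
Finally, sum of column 'kbytes_x2' = 7396.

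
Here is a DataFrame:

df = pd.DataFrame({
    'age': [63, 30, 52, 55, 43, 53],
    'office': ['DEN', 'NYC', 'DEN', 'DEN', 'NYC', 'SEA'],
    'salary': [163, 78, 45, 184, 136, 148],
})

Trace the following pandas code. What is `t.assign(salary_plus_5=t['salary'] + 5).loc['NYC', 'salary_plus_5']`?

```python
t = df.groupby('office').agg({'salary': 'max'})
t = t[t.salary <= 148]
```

group by office, max of salary:
        salary
office        
DEN        184
NYC        136
SEA        148
filter rows where salary <= 148:
        salary
office        
NYC        136
SEA        148
add column salary_plus_5 = t['salary'] + 5:
        salary  salary_plus_5
office                       
NYC        136            141
SEA        148            153

141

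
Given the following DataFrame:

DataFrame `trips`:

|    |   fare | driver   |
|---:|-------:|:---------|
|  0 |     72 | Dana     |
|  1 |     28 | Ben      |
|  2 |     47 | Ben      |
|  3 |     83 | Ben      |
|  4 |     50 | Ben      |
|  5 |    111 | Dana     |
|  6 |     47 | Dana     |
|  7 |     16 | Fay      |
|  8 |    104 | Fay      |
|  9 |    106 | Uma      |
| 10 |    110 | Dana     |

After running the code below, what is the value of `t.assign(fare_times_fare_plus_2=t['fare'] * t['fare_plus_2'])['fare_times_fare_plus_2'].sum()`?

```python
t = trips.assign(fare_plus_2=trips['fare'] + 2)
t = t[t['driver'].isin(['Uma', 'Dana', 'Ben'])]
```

56740

add column fare_plus_2 = trips['fare'] + 2:
    fare driver  fare_plus_2
0     72   Dana           74
1     28    Ben           30
2     47    Ben           49
3     83    Ben           85
4     50    Ben           52
5    111   Dana          113
6     47   Dana           49
7     16    Fay           18
8    104    Fay          106
9    106    Uma          108
10   110   Dana          112
filter rows where driver in ['Uma', 'Dana', 'Ben']:
    fare driver  fare_plus_2
0     72   Dana           74
1     28    Ben           30
2     47    Ben           49
3     83    Ben           85
4     50    Ben           52
5    111   Dana          113
6     47   Dana           49
9    106    Uma          108
10   110   Dana          112
add column fare_times_fare_plus_2 = t['fare'] * t['fare_plus_2']:
    fare driver  fare_plus_2  fare_times_fare_plus_2
0     72   Dana           74                    5328
1     28    Ben           30                     840
2     47    Ben           49                    2303
3     83    Ben           85                    7055
4     50    Ben           52                    2600
5    111   Dana          113                   12543
6     47   Dana           49                    2303
9    106    Uma          108                   11448
10   110   Dana          112                   12320
The sum of column 'fare_times_fare_plus_2' is 56740.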